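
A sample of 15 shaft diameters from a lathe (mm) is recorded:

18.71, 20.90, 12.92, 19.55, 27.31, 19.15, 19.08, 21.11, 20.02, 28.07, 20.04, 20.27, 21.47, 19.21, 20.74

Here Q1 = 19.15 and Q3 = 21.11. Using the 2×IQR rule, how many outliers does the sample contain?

3

IQR = 1.96; fences at 19.15 − 3.92 = 15.23 and 21.11 + 3.92 = 25.03.
Outside the cutoffs: 12.92, 27.31, 28.07.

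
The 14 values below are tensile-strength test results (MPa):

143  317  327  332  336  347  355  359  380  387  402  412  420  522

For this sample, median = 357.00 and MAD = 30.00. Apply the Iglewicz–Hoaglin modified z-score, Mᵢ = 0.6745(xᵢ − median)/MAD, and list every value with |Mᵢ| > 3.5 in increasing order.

|Mᵢ| > 3.5 ⇔ |xᵢ − 357.00| > 3.5·30.00/0.6745 = 155.67.
So outliers lie outside [201.33, 512.67].
143: M = -4.81 → outlier.
522: M = 3.71 → outlier.

143, 522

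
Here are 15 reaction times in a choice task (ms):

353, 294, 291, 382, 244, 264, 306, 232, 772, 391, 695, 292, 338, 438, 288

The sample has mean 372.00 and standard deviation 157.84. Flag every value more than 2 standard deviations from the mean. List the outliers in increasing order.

Cutoffs at x̄ ± 2s: 372.00 ± 2·157.84 = [56.32, 687.68].
695: z = 2.05, |z| > 2 → outlier.
772: z = 2.53, |z| > 2 → outlier.
Every other value lies within [56.32, 687.68].

695, 772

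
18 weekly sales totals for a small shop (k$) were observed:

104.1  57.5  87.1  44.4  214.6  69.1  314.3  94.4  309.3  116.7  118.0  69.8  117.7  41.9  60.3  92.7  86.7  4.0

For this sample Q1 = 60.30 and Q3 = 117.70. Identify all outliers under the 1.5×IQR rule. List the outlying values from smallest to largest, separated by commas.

IQR = Q3 − Q1 = 117.70 − 60.30 = 57.40.
Lower fence = Q1 − 1.5·IQR = 60.30 − 86.10 = -25.80.
Upper fence = Q3 + 1.5·IQR = 117.70 + 86.10 = 203.80.
214.6 > 203.80 → outlier.
309.3 > 203.80 → outlier.
314.3 > 203.80 → outlier.
All remaining values lie within [-25.80, 203.80].

214.6, 309.3, 314.3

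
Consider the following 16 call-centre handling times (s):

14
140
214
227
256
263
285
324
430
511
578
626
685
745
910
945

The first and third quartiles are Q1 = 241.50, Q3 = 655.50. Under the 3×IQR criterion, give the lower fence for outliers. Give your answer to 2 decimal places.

-1000.50

IQR = Q3 − Q1 = 655.50 − 241.50 = 414.00.
Lower fence = Q1 − 3·IQR = 241.50 − 1242.00 = -1000.50.
Upper fence = Q3 + 3·IQR = 655.50 + 1242.00 = 1897.50.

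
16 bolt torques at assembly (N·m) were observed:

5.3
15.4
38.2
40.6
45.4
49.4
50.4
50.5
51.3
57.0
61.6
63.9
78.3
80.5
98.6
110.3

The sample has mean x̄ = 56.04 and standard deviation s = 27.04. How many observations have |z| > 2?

1

Cutoffs: x̄ ± 2s = [1.96, 110.12].
Outside the cutoffs: 110.3.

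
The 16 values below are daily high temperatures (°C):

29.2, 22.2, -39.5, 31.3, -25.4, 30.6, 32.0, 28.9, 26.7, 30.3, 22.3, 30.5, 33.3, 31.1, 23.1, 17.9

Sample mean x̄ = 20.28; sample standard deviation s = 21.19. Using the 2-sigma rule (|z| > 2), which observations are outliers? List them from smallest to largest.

Cutoffs at x̄ ± 2s: 20.28 ± 2·21.19 = [-22.10, 62.66].
-39.5: z = -2.82, |z| > 2 → outlier.
-25.4: z = -2.16, |z| > 2 → outlier.
Every other value lies within [-22.10, 62.66].

-39.5, -25.4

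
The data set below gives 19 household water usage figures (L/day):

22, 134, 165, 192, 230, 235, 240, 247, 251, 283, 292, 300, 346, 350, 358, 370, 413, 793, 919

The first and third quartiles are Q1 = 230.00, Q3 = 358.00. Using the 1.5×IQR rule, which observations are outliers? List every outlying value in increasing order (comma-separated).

IQR = Q3 − Q1 = 358.00 − 230.00 = 128.00.
Lower fence = Q1 − 1.5·IQR = 230.00 − 192.00 = 38.00.
Upper fence = Q3 + 1.5·IQR = 358.00 + 192.00 = 550.00.
22 < 38.00 → outlier.
793 > 550.00 → outlier.
919 > 550.00 → outlier.
All remaining values lie within [38.00, 550.00].

22, 793, 919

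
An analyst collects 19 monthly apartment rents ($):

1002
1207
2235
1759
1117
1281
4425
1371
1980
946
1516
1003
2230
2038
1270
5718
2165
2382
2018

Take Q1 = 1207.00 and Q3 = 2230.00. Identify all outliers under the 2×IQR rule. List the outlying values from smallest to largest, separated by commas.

4425, 5718

IQR = Q3 − Q1 = 2230.00 − 1207.00 = 1023.00.
Lower fence = Q1 − 2·IQR = 1207.00 − 2046.00 = -839.00.
Upper fence = Q3 + 2·IQR = 2230.00 + 2046.00 = 4276.00.
4425 > 4276.00 → outlier.
5718 > 4276.00 → outlier.
All remaining values lie within [-839.00, 4276.00].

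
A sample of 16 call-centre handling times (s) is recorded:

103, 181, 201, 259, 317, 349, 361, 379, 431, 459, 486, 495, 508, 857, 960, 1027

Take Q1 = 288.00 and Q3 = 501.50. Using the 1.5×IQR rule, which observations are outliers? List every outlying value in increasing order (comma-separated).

IQR = Q3 − Q1 = 501.50 − 288.00 = 213.50.
Lower fence = Q1 − 1.5·IQR = 288.00 − 320.25 = -32.25.
Upper fence = Q3 + 1.5·IQR = 501.50 + 320.25 = 821.75.
857 > 821.75 → outlier.
960 > 821.75 → outlier.
1027 > 821.75 → outlier.
All remaining values lie within [-32.25, 821.75].

857, 960, 1027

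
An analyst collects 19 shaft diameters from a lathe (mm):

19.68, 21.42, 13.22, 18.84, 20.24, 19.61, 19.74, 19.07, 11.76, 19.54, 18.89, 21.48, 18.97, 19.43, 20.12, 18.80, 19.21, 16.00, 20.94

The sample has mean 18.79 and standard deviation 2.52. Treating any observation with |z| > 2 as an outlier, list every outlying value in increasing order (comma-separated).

11.76, 13.22

Cutoffs at x̄ ± 2s: 18.79 ± 2·2.52 = [13.75, 23.83].
11.76: z = -2.79, |z| > 2 → outlier.
13.22: z = -2.21, |z| > 2 → outlier.
Every other value lies within [13.75, 23.83].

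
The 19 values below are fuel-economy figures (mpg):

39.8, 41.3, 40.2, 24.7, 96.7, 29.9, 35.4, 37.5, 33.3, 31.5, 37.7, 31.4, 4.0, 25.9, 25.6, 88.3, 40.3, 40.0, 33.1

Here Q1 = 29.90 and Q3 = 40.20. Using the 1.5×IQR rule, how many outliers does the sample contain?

IQR = 10.30; fences at 29.90 − 15.45 = 14.45 and 40.20 + 15.45 = 55.65.
Outside the cutoffs: 4.0, 88.3, 96.7.

3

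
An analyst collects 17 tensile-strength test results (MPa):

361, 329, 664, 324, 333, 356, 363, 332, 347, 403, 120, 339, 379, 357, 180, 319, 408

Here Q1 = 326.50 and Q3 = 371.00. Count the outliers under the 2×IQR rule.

3

IQR = 44.50; fences at 326.50 − 89.00 = 237.50 and 371.00 + 89.00 = 460.00.
Outside the cutoffs: 120, 180, 664.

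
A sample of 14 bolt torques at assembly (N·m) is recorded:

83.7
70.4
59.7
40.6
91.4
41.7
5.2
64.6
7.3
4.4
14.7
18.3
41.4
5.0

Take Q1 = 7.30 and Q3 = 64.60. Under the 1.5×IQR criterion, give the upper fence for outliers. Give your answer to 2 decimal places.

150.55

IQR = Q3 − Q1 = 64.60 − 7.30 = 57.30.
Lower fence = Q1 − 1.5·IQR = 7.30 − 85.95 = -78.65.
Upper fence = Q3 + 1.5·IQR = 64.60 + 85.95 = 150.55.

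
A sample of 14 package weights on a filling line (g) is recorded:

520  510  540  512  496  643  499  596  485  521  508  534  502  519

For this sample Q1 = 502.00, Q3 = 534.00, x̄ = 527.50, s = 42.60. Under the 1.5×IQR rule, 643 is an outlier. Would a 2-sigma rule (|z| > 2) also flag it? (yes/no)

yes

z = (643 − 527.50) / 42.60 = 2.71.
|z| = 2.71 > 2.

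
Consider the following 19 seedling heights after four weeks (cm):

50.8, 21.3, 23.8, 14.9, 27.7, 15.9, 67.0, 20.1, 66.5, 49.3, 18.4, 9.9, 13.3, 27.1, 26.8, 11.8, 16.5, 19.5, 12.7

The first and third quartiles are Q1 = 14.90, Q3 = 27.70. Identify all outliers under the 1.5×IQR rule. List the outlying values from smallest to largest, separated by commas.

IQR = Q3 − Q1 = 27.70 − 14.90 = 12.80.
Lower fence = Q1 − 1.5·IQR = 14.90 − 19.20 = -4.30.
Upper fence = Q3 + 1.5·IQR = 27.70 + 19.20 = 46.90.
49.3 > 46.90 → outlier.
50.8 > 46.90 → outlier.
66.5 > 46.90 → outlier.
67.0 > 46.90 → outlier.
All remaining values lie within [-4.30, 46.90].

49.3, 50.8, 66.5, 67.0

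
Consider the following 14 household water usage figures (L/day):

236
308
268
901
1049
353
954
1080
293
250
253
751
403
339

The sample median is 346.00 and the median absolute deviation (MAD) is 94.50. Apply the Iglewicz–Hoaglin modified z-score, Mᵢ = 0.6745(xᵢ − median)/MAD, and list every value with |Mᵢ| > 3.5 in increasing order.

901, 954, 1049, 1080

|Mᵢ| > 3.5 ⇔ |xᵢ − 346.00| > 3.5·94.50/0.6745 = 490.36.
So outliers lie outside [-144.36, 836.36].
901: M = 3.96 → outlier.
954: M = 4.34 → outlier.
1049: M = 5.02 → outlier.
1080: M = 5.24 → outlier.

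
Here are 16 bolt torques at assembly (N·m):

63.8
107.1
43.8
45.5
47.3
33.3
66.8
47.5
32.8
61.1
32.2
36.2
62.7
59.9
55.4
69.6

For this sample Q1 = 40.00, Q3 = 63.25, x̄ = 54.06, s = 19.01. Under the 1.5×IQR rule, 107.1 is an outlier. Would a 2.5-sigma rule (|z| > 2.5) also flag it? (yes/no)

z = (107.1 − 54.06) / 19.01 = 2.79.
|z| = 2.79 > 2.5.

yes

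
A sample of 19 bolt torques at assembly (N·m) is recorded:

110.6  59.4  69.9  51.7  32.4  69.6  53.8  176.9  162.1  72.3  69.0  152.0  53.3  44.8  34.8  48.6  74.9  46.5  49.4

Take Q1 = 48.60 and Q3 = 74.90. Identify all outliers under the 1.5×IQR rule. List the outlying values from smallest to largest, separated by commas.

IQR = Q3 − Q1 = 74.90 − 48.60 = 26.30.
Lower fence = Q1 − 1.5·IQR = 48.60 − 39.45 = 9.15.
Upper fence = Q3 + 1.5·IQR = 74.90 + 39.45 = 114.35.
152.0 > 114.35 → outlier.
162.1 > 114.35 → outlier.
176.9 > 114.35 → outlier.
All remaining values lie within [9.15, 114.35].

152.0, 162.1, 176.9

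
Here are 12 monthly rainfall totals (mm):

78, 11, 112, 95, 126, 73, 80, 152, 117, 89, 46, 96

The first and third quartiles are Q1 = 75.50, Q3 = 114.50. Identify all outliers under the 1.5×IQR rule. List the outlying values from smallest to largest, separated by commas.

11

IQR = Q3 − Q1 = 114.50 − 75.50 = 39.00.
Lower fence = Q1 − 1.5·IQR = 75.50 − 58.50 = 17.00.
Upper fence = Q3 + 1.5·IQR = 114.50 + 58.50 = 173.00.
11 < 17.00 → outlier.
All remaining values lie within [17.00, 173.00].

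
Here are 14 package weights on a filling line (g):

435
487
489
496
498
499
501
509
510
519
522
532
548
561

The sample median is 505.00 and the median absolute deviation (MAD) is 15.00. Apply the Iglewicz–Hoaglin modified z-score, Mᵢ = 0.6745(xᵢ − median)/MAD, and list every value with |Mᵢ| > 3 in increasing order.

|Mᵢ| > 3 ⇔ |xᵢ − 505.00| > 3·15.00/0.6745 = 66.72.
So outliers lie outside [438.28, 571.72].
435: M = -3.15 → outlier.

435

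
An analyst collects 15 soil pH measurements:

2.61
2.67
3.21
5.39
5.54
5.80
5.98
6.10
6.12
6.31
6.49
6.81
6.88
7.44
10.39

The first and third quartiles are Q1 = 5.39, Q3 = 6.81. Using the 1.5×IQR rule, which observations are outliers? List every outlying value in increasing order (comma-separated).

IQR = Q3 − Q1 = 6.81 − 5.39 = 1.42.
Lower fence = Q1 − 1.5·IQR = 5.39 − 2.13 = 3.26.
Upper fence = Q3 + 1.5·IQR = 6.81 + 2.13 = 8.94.
2.61 < 3.26 → outlier.
2.67 < 3.26 → outlier.
3.21 < 3.26 → outlier.
10.39 > 8.94 → outlier.
All remaining values lie within [3.26, 8.94].

2.61, 2.67, 3.21, 10.39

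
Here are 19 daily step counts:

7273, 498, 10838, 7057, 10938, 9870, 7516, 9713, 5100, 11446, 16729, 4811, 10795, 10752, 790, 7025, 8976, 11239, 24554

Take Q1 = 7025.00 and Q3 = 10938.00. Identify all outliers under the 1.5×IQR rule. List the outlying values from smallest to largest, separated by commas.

498, 790, 24554

IQR = Q3 − Q1 = 10938.00 − 7025.00 = 3913.00.
Lower fence = Q1 − 1.5·IQR = 7025.00 − 5869.50 = 1155.50.
Upper fence = Q3 + 1.5·IQR = 10938.00 + 5869.50 = 16807.50.
498 < 1155.50 → outlier.
790 < 1155.50 → outlier.
24554 > 16807.50 → outlier.
All remaining values lie within [1155.50, 16807.50].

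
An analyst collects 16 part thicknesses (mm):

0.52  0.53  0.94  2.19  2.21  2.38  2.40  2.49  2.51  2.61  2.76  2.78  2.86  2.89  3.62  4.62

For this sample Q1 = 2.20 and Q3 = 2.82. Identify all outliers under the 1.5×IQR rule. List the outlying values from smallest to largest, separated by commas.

0.52, 0.53, 0.94, 4.62

IQR = Q3 − Q1 = 2.82 − 2.20 = 0.62.
Lower fence = Q1 − 1.5·IQR = 2.20 − 0.93 = 1.27.
Upper fence = Q3 + 1.5·IQR = 2.82 + 0.93 = 3.75.
0.52 < 1.27 → outlier.
0.53 < 1.27 → outlier.
0.94 < 1.27 → outlier.
4.62 > 3.75 → outlier.
All remaining values lie within [1.27, 3.75].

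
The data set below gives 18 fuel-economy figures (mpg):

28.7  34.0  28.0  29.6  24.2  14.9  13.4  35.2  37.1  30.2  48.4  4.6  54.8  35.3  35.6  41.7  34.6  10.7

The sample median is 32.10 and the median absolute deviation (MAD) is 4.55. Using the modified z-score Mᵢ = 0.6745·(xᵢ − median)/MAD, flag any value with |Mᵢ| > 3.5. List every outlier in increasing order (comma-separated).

|Mᵢ| > 3.5 ⇔ |xᵢ − 32.10| > 3.5·4.55/0.6745 = 23.61.
So outliers lie outside [8.49, 55.71].
4.6: M = -4.08 → outlier.

4.6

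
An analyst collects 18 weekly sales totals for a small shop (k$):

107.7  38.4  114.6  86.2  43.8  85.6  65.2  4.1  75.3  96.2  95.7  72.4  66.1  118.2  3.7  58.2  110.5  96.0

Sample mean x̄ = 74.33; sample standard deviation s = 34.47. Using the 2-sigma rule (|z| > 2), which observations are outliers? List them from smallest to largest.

3.7, 4.1

Cutoffs at x̄ ± 2s: 74.33 ± 2·34.47 = [5.39, 143.27].
3.7: z = -2.05, |z| > 2 → outlier.
4.1: z = -2.04, |z| > 2 → outlier.
Every other value lies within [5.39, 143.27].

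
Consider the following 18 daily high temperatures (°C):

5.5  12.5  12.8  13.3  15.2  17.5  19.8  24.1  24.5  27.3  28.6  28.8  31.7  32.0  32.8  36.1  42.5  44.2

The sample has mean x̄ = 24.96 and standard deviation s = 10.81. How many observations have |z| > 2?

Cutoffs: x̄ ± 2s = [3.34, 46.58].
Every value lies within the cutoffs.

0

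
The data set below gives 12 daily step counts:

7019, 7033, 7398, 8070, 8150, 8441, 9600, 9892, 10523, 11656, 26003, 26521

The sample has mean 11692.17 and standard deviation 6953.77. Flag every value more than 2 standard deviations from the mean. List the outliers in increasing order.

Cutoffs at x̄ ± 2s: 11692.17 ± 2·6953.77 = [-2215.37, 25599.71].
26003: z = 2.06, |z| > 2 → outlier.
26521: z = 2.13, |z| > 2 → outlier.
Every other value lies within [-2215.37, 25599.71].

26003, 26521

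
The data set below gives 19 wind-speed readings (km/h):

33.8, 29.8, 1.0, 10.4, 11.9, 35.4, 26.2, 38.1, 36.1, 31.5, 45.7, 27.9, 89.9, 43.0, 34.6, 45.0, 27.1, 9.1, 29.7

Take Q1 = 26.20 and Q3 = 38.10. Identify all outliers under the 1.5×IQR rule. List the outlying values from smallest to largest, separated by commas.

IQR = Q3 − Q1 = 38.10 − 26.20 = 11.90.
Lower fence = Q1 − 1.5·IQR = 26.20 − 17.85 = 8.35.
Upper fence = Q3 + 1.5·IQR = 38.10 + 17.85 = 55.95.
1.0 < 8.35 → outlier.
89.9 > 55.95 → outlier.
All remaining values lie within [8.35, 55.95].

1.0, 89.9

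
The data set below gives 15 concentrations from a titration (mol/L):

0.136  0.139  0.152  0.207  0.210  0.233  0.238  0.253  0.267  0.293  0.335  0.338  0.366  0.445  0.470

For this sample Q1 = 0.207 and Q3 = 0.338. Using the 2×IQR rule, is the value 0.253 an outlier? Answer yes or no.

IQR = Q3 − Q1 = 0.338 − 0.207 = 0.131.
Lower fence = Q1 − 2·IQR = 0.207 − 0.262 = -0.055.
Upper fence = Q3 + 2·IQR = 0.338 + 0.262 = 0.600.
0.253 lies within [-0.055, 0.600].

no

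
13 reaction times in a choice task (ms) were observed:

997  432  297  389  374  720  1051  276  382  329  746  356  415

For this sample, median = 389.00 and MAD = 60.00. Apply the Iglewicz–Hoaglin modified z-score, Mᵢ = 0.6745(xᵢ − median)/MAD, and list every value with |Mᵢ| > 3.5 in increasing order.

720, 746, 997, 1051

|Mᵢ| > 3.5 ⇔ |xᵢ − 389.00| > 3.5·60.00/0.6745 = 311.34.
So outliers lie outside [77.66, 700.34].
720: M = 3.72 → outlier.
746: M = 4.01 → outlier.
997: M = 6.83 → outlier.
1051: M = 7.44 → outlier.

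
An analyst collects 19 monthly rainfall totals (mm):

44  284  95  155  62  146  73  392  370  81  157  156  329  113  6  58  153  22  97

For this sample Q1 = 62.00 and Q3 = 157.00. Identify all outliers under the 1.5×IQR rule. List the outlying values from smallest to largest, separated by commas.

329, 370, 392

IQR = Q3 − Q1 = 157.00 − 62.00 = 95.00.
Lower fence = Q1 − 1.5·IQR = 62.00 − 142.50 = -80.50.
Upper fence = Q3 + 1.5·IQR = 157.00 + 142.50 = 299.50.
329 > 299.50 → outlier.
370 > 299.50 → outlier.
392 > 299.50 → outlier.
All remaining values lie within [-80.50, 299.50].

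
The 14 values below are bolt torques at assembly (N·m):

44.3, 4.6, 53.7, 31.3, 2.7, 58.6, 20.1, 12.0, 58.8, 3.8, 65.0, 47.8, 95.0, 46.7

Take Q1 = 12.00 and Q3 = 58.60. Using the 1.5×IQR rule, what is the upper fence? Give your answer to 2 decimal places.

128.50

IQR = Q3 − Q1 = 58.60 − 12.00 = 46.60.
Lower fence = Q1 − 1.5·IQR = 12.00 − 69.90 = -57.90.
Upper fence = Q3 + 1.5·IQR = 58.60 + 69.90 = 128.50.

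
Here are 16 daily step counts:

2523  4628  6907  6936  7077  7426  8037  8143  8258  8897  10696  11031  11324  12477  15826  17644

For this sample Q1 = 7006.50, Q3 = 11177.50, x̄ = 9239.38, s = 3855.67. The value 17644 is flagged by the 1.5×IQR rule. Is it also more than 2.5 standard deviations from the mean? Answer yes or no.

z = (17644 − 9239.38) / 3855.67 = 2.18.
|z| = 2.18 ≤ 2.5.

no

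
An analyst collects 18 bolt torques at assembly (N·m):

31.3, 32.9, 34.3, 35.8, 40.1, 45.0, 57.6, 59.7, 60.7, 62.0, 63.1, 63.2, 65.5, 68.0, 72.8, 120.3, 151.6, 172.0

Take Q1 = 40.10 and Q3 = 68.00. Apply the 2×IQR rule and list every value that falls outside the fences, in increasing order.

151.6, 172.0

IQR = Q3 − Q1 = 68.00 − 40.10 = 27.90.
Lower fence = Q1 − 2·IQR = 40.10 − 55.80 = -15.70.
Upper fence = Q3 + 2·IQR = 68.00 + 55.80 = 123.80.
151.6 > 123.80 → outlier.
172.0 > 123.80 → outlier.
All remaining values lie within [-15.70, 123.80].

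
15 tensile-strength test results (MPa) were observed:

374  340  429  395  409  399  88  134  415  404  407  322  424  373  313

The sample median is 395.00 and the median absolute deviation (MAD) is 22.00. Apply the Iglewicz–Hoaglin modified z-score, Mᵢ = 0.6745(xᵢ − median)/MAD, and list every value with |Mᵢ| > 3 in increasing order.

|Mᵢ| > 3 ⇔ |xᵢ − 395.00| > 3·22.00/0.6745 = 97.85.
So outliers lie outside [297.15, 492.85].
88: M = -9.41 → outlier.
134: M = -8.00 → outlier.

88, 134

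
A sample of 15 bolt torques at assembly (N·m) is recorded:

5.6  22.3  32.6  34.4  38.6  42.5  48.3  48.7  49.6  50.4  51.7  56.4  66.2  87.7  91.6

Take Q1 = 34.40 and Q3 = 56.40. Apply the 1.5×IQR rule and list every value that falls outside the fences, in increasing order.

91.6

IQR = Q3 − Q1 = 56.40 − 34.40 = 22.00.
Lower fence = Q1 − 1.5·IQR = 34.40 − 33.00 = 1.40.
Upper fence = Q3 + 1.5·IQR = 56.40 + 33.00 = 89.40.
91.6 > 89.40 → outlier.
All remaining values lie within [1.40, 89.40].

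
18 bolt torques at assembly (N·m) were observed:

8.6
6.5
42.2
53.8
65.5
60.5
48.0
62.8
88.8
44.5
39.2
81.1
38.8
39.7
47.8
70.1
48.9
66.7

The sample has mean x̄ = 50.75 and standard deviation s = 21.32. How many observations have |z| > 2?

1

Cutoffs: x̄ ± 2s = [8.11, 93.39].
Outside the cutoffs: 6.5.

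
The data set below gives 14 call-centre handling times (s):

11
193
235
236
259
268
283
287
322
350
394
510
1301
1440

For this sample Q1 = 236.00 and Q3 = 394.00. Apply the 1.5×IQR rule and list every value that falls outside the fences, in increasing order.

IQR = Q3 − Q1 = 394.00 − 236.00 = 158.00.
Lower fence = Q1 − 1.5·IQR = 236.00 − 237.00 = -1.00.
Upper fence = Q3 + 1.5·IQR = 394.00 + 237.00 = 631.00.
1301 > 631.00 → outlier.
1440 > 631.00 → outlier.
All remaining values lie within [-1.00, 631.00].

1301, 1440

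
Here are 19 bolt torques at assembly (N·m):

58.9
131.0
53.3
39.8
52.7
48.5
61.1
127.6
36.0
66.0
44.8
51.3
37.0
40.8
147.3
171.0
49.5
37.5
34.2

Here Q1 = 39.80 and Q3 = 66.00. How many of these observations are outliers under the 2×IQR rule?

IQR = 26.20; fences at 39.80 − 52.40 = -12.60 and 66.00 + 52.40 = 118.40.
Outside the cutoffs: 127.6, 131.0, 147.3, 171.0.

4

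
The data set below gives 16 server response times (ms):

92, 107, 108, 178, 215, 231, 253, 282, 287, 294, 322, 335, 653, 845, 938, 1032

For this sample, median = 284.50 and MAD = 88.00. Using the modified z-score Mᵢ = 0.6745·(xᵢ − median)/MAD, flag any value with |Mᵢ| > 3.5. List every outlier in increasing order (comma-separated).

|Mᵢ| > 3.5 ⇔ |xᵢ − 284.50| > 3.5·88.00/0.6745 = 456.63.
So outliers lie outside [-172.13, 741.13].
845: M = 4.30 → outlier.
938: M = 5.01 → outlier.
1032: M = 5.73 → outlier.

845, 938, 1032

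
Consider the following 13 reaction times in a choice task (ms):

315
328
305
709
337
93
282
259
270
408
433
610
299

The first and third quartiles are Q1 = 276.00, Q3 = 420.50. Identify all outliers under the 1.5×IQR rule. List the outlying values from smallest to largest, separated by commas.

709

IQR = Q3 − Q1 = 420.50 − 276.00 = 144.50.
Lower fence = Q1 − 1.5·IQR = 276.00 − 216.75 = 59.25.
Upper fence = Q3 + 1.5·IQR = 420.50 + 216.75 = 637.25.
709 > 637.25 → outlier.
All remaining values lie within [59.25, 637.25].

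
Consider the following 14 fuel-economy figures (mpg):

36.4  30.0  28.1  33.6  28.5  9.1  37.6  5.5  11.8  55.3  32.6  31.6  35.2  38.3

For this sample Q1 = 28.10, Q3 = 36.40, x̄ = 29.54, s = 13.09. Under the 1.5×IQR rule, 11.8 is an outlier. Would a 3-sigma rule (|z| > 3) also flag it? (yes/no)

no

z = (11.8 − 29.54) / 13.09 = -1.36.
|z| = 1.36 ≤ 3.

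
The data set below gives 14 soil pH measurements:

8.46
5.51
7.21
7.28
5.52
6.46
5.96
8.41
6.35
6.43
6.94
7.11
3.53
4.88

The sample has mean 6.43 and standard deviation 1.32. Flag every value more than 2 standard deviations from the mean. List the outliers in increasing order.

Cutoffs at x̄ ± 2s: 6.43 ± 2·1.32 = [3.79, 9.07].
3.53: z = -2.20, |z| > 2 → outlier.
Every other value lies within [3.79, 9.07].

3.53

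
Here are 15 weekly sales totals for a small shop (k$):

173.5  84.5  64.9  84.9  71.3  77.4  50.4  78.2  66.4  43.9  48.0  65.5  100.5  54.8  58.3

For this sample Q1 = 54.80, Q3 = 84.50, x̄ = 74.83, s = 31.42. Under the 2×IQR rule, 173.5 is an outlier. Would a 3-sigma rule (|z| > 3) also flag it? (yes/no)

yes

z = (173.5 − 74.83) / 31.42 = 3.14.
|z| = 3.14 > 3.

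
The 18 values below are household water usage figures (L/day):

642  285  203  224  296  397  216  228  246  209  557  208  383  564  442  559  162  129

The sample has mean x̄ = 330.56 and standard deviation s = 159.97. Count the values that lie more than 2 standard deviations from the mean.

0

Cutoffs: x̄ ± 2s = [10.62, 650.50].
Every value lies within the cutoffs.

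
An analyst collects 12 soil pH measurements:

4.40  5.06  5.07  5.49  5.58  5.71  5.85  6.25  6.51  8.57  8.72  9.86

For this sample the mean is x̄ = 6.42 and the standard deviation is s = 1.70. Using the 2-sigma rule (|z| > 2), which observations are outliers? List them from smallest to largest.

9.86

Cutoffs at x̄ ± 2s: 6.42 ± 2·1.70 = [3.02, 9.82].
9.86: z = 2.02, |z| > 2 → outlier.
Every other value lies within [3.02, 9.82].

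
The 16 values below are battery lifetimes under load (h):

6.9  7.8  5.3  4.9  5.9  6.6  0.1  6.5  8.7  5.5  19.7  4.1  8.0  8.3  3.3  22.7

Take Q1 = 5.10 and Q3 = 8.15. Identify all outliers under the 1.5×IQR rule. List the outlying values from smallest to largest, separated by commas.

IQR = Q3 − Q1 = 8.15 − 5.10 = 3.05.
Lower fence = Q1 − 1.5·IQR = 5.10 − 4.575 = 0.525.
Upper fence = Q3 + 1.5·IQR = 8.15 + 4.575 = 12.725.
0.1 < 0.525 → outlier.
19.7 > 12.725 → outlier.
22.7 > 12.725 → outlier.
All remaining values lie within [0.525, 12.725].

0.1, 19.7, 22.7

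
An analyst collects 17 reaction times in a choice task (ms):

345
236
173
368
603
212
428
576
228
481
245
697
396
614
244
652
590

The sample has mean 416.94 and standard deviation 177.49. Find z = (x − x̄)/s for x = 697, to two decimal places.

z = (697 − 416.94) / 177.49 = 1.58.

1.58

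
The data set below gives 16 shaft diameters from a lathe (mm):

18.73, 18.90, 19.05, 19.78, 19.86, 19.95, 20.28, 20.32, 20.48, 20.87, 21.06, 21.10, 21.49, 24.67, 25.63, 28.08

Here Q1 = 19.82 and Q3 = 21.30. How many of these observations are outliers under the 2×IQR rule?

3

IQR = 1.48; fences at 19.82 − 2.96 = 16.86 and 21.30 + 2.96 = 24.26.
Outside the cutoffs: 24.67, 25.63, 28.08.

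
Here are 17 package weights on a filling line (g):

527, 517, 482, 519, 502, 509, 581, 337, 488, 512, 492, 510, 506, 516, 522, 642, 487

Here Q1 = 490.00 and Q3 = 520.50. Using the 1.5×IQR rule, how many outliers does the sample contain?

IQR = 30.50; fences at 490.00 − 45.75 = 444.25 and 520.50 + 45.75 = 566.25.
Outside the cutoffs: 337, 581, 642.

3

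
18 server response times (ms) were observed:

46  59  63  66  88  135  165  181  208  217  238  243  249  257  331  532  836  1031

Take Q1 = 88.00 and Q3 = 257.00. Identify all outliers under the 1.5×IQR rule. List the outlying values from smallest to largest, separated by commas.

532, 836, 1031

IQR = Q3 − Q1 = 257.00 − 88.00 = 169.00.
Lower fence = Q1 − 1.5·IQR = 88.00 − 253.50 = -165.50.
Upper fence = Q3 + 1.5·IQR = 257.00 + 253.50 = 510.50.
532 > 510.50 → outlier.
836 > 510.50 → outlier.
1031 > 510.50 → outlier.
All remaining values lie within [-165.50, 510.50].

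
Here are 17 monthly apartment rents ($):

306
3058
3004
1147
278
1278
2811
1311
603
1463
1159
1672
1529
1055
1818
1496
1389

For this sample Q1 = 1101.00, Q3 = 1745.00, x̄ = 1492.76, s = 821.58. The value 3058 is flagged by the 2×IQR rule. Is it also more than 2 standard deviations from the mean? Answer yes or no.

z = (3058 − 1492.76) / 821.58 = 1.91.
|z| = 1.91 ≤ 2.

no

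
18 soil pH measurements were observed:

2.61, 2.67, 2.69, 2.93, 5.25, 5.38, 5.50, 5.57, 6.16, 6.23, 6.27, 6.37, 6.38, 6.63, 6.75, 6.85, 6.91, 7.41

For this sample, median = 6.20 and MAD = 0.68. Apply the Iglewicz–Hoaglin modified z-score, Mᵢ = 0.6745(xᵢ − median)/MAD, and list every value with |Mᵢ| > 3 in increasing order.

|Mᵢ| > 3 ⇔ |xᵢ − 6.20| > 3·0.68/0.6745 = 3.02.
So outliers lie outside [3.18, 9.22].
2.61: M = -3.56 → outlier.
2.67: M = -3.50 → outlier.
2.69: M = -3.48 → outlier.
2.93: M = -3.24 → outlier.

2.61, 2.67, 2.69, 2.93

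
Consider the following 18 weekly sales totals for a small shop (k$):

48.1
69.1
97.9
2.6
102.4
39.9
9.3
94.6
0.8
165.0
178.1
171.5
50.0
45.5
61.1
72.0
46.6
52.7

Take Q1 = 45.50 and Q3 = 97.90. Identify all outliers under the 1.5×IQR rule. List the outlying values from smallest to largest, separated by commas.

178.1

IQR = Q3 − Q1 = 97.90 − 45.50 = 52.40.
Lower fence = Q1 − 1.5·IQR = 45.50 − 78.60 = -33.10.
Upper fence = Q3 + 1.5·IQR = 97.90 + 78.60 = 176.50.
178.1 > 176.50 → outlier.
All remaining values lie within [-33.10, 176.50].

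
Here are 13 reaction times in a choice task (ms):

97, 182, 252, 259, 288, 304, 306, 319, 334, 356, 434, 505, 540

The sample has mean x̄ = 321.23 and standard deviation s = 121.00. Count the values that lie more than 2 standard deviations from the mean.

Cutoffs: x̄ ± 2s = [79.23, 563.23].
Every value lies within the cutoffs.

0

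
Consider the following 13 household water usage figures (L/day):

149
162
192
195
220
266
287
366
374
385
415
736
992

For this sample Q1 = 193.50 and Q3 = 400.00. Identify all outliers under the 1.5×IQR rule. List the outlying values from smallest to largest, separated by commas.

736, 992

IQR = Q3 − Q1 = 400.00 − 193.50 = 206.50.
Lower fence = Q1 − 1.5·IQR = 193.50 − 309.75 = -116.25.
Upper fence = Q3 + 1.5·IQR = 400.00 + 309.75 = 709.75.
736 > 709.75 → outlier.
992 > 709.75 → outlier.
All remaining values lie within [-116.25, 709.75].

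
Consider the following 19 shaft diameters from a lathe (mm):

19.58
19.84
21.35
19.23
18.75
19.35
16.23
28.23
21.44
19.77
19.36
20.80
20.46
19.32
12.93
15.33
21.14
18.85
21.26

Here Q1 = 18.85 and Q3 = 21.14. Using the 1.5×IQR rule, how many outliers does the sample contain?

IQR = 2.29; fences at 18.85 − 3.435 = 15.415 and 21.14 + 3.435 = 24.575.
Outside the cutoffs: 12.93, 15.33, 28.23.

3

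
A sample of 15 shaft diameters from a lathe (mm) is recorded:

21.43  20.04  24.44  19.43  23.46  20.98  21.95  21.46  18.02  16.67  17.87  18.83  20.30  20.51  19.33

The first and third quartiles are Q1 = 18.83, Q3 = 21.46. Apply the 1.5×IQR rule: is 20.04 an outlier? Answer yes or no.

IQR = Q3 − Q1 = 21.46 − 18.83 = 2.63.
Lower fence = Q1 − 1.5·IQR = 18.83 − 3.945 = 14.885.
Upper fence = Q3 + 1.5·IQR = 21.46 + 3.945 = 25.405.
20.04 lies within [14.885, 25.405].

no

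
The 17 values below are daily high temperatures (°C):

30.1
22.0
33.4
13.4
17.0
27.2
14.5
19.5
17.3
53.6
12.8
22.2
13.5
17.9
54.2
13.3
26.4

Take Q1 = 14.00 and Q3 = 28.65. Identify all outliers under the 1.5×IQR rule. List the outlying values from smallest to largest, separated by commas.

IQR = Q3 − Q1 = 28.65 − 14.00 = 14.65.
Lower fence = Q1 − 1.5·IQR = 14.00 − 21.975 = -7.975.
Upper fence = Q3 + 1.5·IQR = 28.65 + 21.975 = 50.625.
53.6 > 50.625 → outlier.
54.2 > 50.625 → outlier.
All remaining values lie within [-7.975, 50.625].

53.6, 54.2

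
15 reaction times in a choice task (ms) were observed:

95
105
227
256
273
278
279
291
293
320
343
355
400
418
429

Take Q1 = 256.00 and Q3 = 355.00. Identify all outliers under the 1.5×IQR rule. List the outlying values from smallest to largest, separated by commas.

IQR = Q3 − Q1 = 355.00 − 256.00 = 99.00.
Lower fence = Q1 − 1.5·IQR = 256.00 − 148.50 = 107.50.
Upper fence = Q3 + 1.5·IQR = 355.00 + 148.50 = 503.50.
95 < 107.50 → outlier.
105 < 107.50 → outlier.
All remaining values lie within [107.50, 503.50].

95, 105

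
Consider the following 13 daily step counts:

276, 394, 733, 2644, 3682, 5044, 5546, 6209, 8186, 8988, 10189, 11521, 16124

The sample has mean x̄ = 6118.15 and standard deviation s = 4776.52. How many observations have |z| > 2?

1

Cutoffs: x̄ ± 2s = [-3434.89, 15671.19].
Outside the cutoffs: 16124.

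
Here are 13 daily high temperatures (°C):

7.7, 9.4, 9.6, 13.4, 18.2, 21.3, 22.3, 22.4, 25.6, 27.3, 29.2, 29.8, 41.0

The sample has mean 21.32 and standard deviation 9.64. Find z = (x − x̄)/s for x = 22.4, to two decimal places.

z = (22.4 − 21.32) / 9.64 = 0.11.

0.11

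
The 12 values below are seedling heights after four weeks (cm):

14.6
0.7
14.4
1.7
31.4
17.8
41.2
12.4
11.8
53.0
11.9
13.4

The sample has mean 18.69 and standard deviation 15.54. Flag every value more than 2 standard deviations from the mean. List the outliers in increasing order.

53.0

Cutoffs at x̄ ± 2s: 18.69 ± 2·15.54 = [-12.39, 49.77].
53.0: z = 2.21, |z| > 2 → outlier.
Every other value lies within [-12.39, 49.77].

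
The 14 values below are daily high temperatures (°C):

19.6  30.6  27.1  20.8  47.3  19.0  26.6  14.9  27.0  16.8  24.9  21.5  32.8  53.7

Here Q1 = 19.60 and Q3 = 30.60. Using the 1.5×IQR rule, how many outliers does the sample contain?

IQR = 11.00; fences at 19.60 − 16.50 = 3.10 and 30.60 + 16.50 = 47.10.
Outside the cutoffs: 47.3, 53.7.

2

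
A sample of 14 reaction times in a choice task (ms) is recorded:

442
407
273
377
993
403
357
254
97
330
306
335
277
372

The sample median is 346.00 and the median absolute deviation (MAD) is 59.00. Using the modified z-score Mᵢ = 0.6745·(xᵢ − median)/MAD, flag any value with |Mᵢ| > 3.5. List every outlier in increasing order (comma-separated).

|Mᵢ| > 3.5 ⇔ |xᵢ − 346.00| > 3.5·59.00/0.6745 = 306.15.
So outliers lie outside [39.85, 652.15].
993: M = 7.40 → outlier.

993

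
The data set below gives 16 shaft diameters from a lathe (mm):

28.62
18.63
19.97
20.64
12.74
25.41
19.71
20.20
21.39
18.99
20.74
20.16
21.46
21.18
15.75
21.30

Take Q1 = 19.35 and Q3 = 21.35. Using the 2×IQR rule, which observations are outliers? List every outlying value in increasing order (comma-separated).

12.74, 25.41, 28.62

IQR = Q3 − Q1 = 21.35 − 19.35 = 2.00.
Lower fence = Q1 − 2·IQR = 19.35 − 4.00 = 15.35.
Upper fence = Q3 + 2·IQR = 21.35 + 4.00 = 25.35.
12.74 < 15.35 → outlier.
25.41 > 25.35 → outlier.
28.62 > 25.35 → outlier.
All remaining values lie within [15.35, 25.35].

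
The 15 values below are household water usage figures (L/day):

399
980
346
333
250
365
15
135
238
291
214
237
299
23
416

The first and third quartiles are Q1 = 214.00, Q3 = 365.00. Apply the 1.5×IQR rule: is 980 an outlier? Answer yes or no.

IQR = Q3 − Q1 = 365.00 − 214.00 = 151.00.
Lower fence = Q1 − 1.5·IQR = 214.00 − 226.50 = -12.50.
Upper fence = Q3 + 1.5·IQR = 365.00 + 226.50 = 591.50.
980 lies above the upper fence.

yes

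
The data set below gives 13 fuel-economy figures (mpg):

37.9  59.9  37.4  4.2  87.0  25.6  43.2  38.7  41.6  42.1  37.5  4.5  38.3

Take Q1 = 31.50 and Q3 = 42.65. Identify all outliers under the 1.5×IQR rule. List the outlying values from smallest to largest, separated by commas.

IQR = Q3 − Q1 = 42.65 − 31.50 = 11.15.
Lower fence = Q1 − 1.5·IQR = 31.50 − 16.725 = 14.775.
Upper fence = Q3 + 1.5·IQR = 42.65 + 16.725 = 59.375.
4.2 < 14.775 → outlier.
4.5 < 14.775 → outlier.
59.9 > 59.375 → outlier.
87.0 > 59.375 → outlier.
All remaining values lie within [14.775, 59.375].

4.2, 4.5, 59.9, 87.0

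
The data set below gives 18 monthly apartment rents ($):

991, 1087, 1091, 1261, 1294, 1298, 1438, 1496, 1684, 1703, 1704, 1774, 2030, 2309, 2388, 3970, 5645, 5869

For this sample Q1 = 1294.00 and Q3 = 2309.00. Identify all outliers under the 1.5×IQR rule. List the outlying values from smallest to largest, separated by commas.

IQR = Q3 − Q1 = 2309.00 − 1294.00 = 1015.00.
Lower fence = Q1 − 1.5·IQR = 1294.00 − 1522.50 = -228.50.
Upper fence = Q3 + 1.5·IQR = 2309.00 + 1522.50 = 3831.50.
3970 > 3831.50 → outlier.
5645 > 3831.50 → outlier.
5869 > 3831.50 → outlier.
All remaining values lie within [-228.50, 3831.50].

3970, 5645, 5869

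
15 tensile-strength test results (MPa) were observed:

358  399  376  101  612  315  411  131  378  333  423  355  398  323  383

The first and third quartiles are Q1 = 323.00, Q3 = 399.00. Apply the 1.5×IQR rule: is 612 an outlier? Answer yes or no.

IQR = Q3 − Q1 = 399.00 − 323.00 = 76.00.
Lower fence = Q1 − 1.5·IQR = 323.00 − 114.00 = 209.00.
Upper fence = Q3 + 1.5·IQR = 399.00 + 114.00 = 513.00.
612 lies above the upper fence.

yes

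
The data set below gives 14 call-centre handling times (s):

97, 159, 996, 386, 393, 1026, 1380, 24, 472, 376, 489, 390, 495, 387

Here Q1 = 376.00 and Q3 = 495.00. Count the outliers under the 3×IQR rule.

3

IQR = 119.00; fences at 376.00 − 357.00 = 19.00 and 495.00 + 357.00 = 852.00.
Outside the cutoffs: 996, 1026, 1380.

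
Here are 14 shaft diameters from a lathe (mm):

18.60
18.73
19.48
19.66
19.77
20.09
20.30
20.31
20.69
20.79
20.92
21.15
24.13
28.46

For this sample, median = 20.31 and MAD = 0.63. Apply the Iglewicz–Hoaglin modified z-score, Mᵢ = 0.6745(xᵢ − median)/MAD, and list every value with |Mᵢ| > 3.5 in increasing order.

24.13, 28.46

|Mᵢ| > 3.5 ⇔ |xᵢ − 20.31| > 3.5·0.63/0.6745 = 3.27.
So outliers lie outside [17.04, 23.58].
24.13: M = 4.09 → outlier.
28.46: M = 8.73 → outlier.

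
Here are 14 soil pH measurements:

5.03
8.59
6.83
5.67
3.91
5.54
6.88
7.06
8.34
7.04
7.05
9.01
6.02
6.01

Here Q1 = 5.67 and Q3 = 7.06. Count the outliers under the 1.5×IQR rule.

0

IQR = 1.39; fences at 5.67 − 2.085 = 3.585 and 7.06 + 2.085 = 9.145.
Every value lies within the cutoffs.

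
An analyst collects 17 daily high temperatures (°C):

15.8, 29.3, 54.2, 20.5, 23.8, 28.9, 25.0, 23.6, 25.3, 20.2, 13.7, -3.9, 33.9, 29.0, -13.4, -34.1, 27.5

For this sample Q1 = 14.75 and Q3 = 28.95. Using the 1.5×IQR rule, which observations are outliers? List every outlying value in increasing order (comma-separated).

IQR = Q3 − Q1 = 28.95 − 14.75 = 14.20.
Lower fence = Q1 − 1.5·IQR = 14.75 − 21.30 = -6.55.
Upper fence = Q3 + 1.5·IQR = 28.95 + 21.30 = 50.25.
-34.1 < -6.55 → outlier.
-13.4 < -6.55 → outlier.
54.2 > 50.25 → outlier.
All remaining values lie within [-6.55, 50.25].

-34.1, -13.4, 54.2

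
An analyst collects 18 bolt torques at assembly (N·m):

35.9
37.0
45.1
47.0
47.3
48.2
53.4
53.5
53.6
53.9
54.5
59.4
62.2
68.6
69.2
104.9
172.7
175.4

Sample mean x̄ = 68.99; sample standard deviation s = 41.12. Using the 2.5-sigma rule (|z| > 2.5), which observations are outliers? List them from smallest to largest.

172.7, 175.4

Cutoffs at x̄ ± 2.5s: 68.99 ± 2.5·41.12 = [-33.81, 171.79].
172.7: z = 2.52, |z| > 2.5 → outlier.
175.4: z = 2.59, |z| > 2.5 → outlier.
Every other value lies within [-33.81, 171.79].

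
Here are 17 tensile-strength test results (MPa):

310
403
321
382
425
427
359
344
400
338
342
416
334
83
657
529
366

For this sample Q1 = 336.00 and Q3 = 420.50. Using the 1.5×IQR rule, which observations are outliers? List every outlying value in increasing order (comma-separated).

IQR = Q3 − Q1 = 420.50 − 336.00 = 84.50.
Lower fence = Q1 − 1.5·IQR = 336.00 − 126.75 = 209.25.
Upper fence = Q3 + 1.5·IQR = 420.50 + 126.75 = 547.25.
83 < 209.25 → outlier.
657 > 547.25 → outlier.
All remaining values lie within [209.25, 547.25].

83, 657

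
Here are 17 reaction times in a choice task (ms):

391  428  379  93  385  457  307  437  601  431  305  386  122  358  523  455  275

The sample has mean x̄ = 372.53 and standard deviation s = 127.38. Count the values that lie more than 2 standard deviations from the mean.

1

Cutoffs: x̄ ± 2s = [117.77, 627.29].
Outside the cutoffs: 93.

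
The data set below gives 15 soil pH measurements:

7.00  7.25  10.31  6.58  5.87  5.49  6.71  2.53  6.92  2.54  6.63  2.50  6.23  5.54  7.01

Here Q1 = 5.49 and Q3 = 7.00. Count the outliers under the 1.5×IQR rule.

4

IQR = 1.51; fences at 5.49 − 2.265 = 3.225 and 7.00 + 2.265 = 9.265.
Outside the cutoffs: 2.50, 2.53, 2.54, 10.31.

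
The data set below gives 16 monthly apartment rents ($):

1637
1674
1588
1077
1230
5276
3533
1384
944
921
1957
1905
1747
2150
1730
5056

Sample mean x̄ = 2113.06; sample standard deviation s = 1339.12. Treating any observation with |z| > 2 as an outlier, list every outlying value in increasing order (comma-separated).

5056, 5276

Cutoffs at x̄ ± 2s: 2113.06 ± 2·1339.12 = [-565.18, 4791.30].
5056: z = 2.20, |z| > 2 → outlier.
5276: z = 2.36, |z| > 2 → outlier.
Every other value lies within [-565.18, 4791.30].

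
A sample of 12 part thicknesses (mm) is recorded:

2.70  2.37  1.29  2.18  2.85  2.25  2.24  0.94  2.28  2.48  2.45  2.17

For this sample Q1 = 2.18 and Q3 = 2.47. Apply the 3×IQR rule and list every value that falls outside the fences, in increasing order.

0.94, 1.29

IQR = Q3 − Q1 = 2.47 − 2.18 = 0.29.
Lower fence = Q1 − 3·IQR = 2.18 − 0.87 = 1.31.
Upper fence = Q3 + 3·IQR = 2.47 + 0.87 = 3.34.
0.94 < 1.31 → outlier.
1.29 < 1.31 → outlier.
All remaining values lie within [1.31, 3.34].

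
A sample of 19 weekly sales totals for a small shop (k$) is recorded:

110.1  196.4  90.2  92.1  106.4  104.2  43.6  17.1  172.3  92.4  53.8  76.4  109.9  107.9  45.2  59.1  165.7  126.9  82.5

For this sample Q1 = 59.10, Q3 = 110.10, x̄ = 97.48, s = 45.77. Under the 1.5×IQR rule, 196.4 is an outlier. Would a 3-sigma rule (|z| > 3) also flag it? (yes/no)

z = (196.4 − 97.48) / 45.77 = 2.16.
|z| = 2.16 ≤ 3.

no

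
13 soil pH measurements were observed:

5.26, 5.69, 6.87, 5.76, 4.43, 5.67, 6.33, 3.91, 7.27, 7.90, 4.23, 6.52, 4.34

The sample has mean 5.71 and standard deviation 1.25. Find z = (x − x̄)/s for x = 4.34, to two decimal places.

-1.10

z = (4.34 − 5.71) / 1.25 = -1.10.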